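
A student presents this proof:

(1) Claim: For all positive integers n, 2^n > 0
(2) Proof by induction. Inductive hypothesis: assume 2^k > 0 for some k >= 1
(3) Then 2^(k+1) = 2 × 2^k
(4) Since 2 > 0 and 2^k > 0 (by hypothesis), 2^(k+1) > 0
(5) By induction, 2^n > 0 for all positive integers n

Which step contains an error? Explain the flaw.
Step 5: By induction, 2^n > 0 for all positive integers n

Step 5 concludes the proof by induction, but no base case was ever established. A valid induction proof requires: (1) a base case proving 2^1 > 0, and (2) an inductive step showing IF 2^k > 0 THEN 2^(k+1) > 0. Steps 2-4 correctly establish the inductive step, but without the base case the conclusion in step 5 does not follow.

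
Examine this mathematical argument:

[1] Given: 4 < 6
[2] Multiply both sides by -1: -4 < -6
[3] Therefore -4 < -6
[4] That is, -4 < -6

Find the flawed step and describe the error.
Step 2: Multiply both sides by -1: -4 < -6

Step 2 multiplies both sides by -1 but fails to reverse the inequality sign. When multiplying (or dividing) an inequality by a negative number, the direction must be reversed. Since 4 < 6, we should get -4 > -6, i.e., -4 > -6.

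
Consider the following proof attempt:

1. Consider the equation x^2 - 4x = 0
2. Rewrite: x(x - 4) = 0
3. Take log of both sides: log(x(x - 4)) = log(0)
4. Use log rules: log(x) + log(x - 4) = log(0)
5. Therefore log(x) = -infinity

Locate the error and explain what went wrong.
Step 3: Take log of both sides: log(x(x - 4)) = log(0)

Step 3 takes the logarithm of both sides, resulting in log(0) on the right side. The logarithm is only defined for positive numbers; log(0) is undefined (approaches negative infinity). This operation is invalid.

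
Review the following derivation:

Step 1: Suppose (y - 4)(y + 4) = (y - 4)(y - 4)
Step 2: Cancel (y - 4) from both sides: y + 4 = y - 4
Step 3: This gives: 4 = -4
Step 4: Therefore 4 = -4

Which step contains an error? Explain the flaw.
Step 2: Cancel (y - 4) from both sides: y + 4 = y - 4

Step 2 cancels (y - 4) from both sides. This is only valid if (y - 4) ≠ 0, i.e., y ≠ 4. When y = 4, both sides equal zero regardless of the other factors. The correct approach requires considering y = 4 as a separate case.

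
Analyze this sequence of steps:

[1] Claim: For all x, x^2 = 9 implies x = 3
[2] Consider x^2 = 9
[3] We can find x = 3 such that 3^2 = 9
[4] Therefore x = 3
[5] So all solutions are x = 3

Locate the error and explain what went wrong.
Step 4: Therefore x = 3

Step 4 incorrectly concludes that x = 3 is the only solution. The proof shows that x = 3 is A solution (existence), but does not show it is the ONLY solution (uniqueness). In fact, x = -3 is also a solution since (-3)^2 = 9. Finding one solution doesn't prove there are no others.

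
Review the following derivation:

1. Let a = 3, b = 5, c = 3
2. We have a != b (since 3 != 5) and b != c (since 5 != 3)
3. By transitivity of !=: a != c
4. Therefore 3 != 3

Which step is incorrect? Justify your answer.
Step 3: By transitivity of !=: a != c

Step 3 incorrectly applies transitivity to the '!=' relation. Transitivity states: if a R b and b R c, then a R c. However, '!=' is not transitive. Counterexample: 3 != 5 and 5 != 3, but 3 = 3 (both equal 3). Transitivity holds for relations like <, <=, =, but not for !=.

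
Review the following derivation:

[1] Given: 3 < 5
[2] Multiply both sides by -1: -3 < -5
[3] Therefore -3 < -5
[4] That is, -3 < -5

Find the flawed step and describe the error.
Step 2: Multiply both sides by -1: -3 < -5

Step 2 multiplies both sides by -1 but fails to reverse the inequality sign. When multiplying (or dividing) an inequality by a negative number, the direction must be reversed. Since 3 < 5, we should get -3 > -5, i.e., -3 > -5.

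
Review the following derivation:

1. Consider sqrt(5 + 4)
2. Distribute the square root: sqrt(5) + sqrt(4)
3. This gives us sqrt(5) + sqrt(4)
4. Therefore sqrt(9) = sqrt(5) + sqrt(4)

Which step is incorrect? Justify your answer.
Step 2: Distribute the square root: sqrt(5) + sqrt(4)

Step 2 incorrectly 'distributes' the square root over addition. The square root function does not distribute: sqrt(a + b) ≠ sqrt(a) + sqrt(b). In fact, sqrt(5 + 4) = sqrt(9) ≈ 3.0000, while sqrt(5) + sqrt(4) ≈ 4.2361.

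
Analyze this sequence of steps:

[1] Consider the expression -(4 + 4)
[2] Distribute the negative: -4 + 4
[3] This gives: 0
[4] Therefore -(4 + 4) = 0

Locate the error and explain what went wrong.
Step 2: Distribute the negative: -4 + 4

Step 2 incorrectly distributes the negative sign. The correct distribution is -(4 + 4) = -4 - 4 = -8. The negative must be applied to both terms, not just the first. The error treats -(4 + 4) as -4 + 4, which equals 0 instead of -8.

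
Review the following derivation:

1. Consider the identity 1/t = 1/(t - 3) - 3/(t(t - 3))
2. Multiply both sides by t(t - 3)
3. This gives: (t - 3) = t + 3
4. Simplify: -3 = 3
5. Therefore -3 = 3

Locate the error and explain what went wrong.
Step 3: This gives: (t - 3) = t + 3

Step 3 makes a sign error when clearing denominators. Multiplying -3/(t(t - 3)) by t(t - 3) gives -3, not +3. The correct result is (t - 3) = t - 3, which is trivially true, not (t - 3) = t + 3. (Step 1 is a valid identity: 1/(t - 3) - 3/(t(t - 3)) = (t - 3)/(t(t - 3)) = 1/t.)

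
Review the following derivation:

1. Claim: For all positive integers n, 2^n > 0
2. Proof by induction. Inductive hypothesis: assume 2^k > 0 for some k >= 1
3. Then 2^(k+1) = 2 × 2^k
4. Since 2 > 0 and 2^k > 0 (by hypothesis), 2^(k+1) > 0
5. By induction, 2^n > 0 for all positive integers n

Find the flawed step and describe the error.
Step 5: By induction, 2^n > 0 for all positive integers n

Step 5 concludes the proof by induction, but no base case was ever established. A valid induction proof requires: (1) a base case proving 2^1 > 0, and (2) an inductive step showing IF 2^k > 0 THEN 2^(k+1) > 0. Steps 2-4 correctly establish the inductive step, but without the base case the conclusion in step 5 does not follow.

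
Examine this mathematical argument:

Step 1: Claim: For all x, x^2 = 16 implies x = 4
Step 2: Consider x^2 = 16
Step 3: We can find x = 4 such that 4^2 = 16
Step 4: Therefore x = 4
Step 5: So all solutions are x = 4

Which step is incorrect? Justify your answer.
Step 4: Therefore x = 4

Step 4 incorrectly concludes that x = 4 is the only solution. The proof shows that x = 4 is A solution (existence), but does not show it is the ONLY solution (uniqueness). In fact, x = -4 is also a solution since (-4)^2 = 16. Finding one solution doesn't prove there are no others.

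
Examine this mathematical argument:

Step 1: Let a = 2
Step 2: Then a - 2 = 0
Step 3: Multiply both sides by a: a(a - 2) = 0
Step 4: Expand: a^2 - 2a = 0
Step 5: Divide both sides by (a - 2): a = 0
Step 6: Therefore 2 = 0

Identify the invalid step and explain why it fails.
Step 5: Divide both sides by (a - 2): a = 0

Step 5 divides both sides by (a - 2). However, since a = 2, we have (a - 2) = 0. Division by zero is undefined, making this step invalid.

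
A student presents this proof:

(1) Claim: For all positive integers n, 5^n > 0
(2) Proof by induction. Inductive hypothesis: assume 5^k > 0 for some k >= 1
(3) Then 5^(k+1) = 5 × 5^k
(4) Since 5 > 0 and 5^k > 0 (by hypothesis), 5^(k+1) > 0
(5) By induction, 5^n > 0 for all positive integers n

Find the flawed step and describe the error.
Step 5: By induction, 5^n > 0 for all positive integers n

Step 5 concludes the proof by induction, but no base case was ever established. A valid induction proof requires: (1) a base case proving 5^1 > 0, and (2) an inductive step showing IF 5^k > 0 THEN 5^(k+1) > 0. Steps 2-4 correctly establish the inductive step, but without the base case the conclusion in step 5 does not follow.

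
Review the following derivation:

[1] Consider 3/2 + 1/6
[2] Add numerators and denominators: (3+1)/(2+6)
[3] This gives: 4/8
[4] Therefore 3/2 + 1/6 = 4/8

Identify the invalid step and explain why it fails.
Step 2: Add numerators and denominators: (3+1)/(2+6)

Step 2 incorrectly adds fractions by separately adding numerators and denominators. This is wrong. The correct method requires a common denominator: 3/2 + 1/6 = (3×6 + 1×2)/(2×6) = 20/12 = 5/3. The method used gives 4/8, which is different.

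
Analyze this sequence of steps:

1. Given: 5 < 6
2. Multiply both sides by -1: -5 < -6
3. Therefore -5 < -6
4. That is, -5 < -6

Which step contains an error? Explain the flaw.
Step 2: Multiply both sides by -1: -5 < -6

Step 2 multiplies both sides by -1 but fails to reverse the inequality sign. When multiplying (or dividing) an inequality by a negative number, the direction must be reversed. Since 5 < 6, we should get -5 > -6, i.e., -5 > -6.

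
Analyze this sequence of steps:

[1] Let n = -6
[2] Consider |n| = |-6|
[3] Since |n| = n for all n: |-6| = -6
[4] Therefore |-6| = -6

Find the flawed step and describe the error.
Step 3: Since |n| = n for all n: |-6| = -6

Step 3 incorrectly states that |n| = n for all n. The correct definition is |n| = n when n >= 0, and |n| = -n when n < 0. Since -6 < 0, we have |-6| = -(-6) = 6, not -6.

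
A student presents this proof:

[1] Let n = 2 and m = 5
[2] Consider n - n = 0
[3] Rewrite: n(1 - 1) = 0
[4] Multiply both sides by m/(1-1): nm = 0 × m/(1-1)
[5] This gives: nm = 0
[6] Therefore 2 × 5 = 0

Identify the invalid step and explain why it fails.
Step 4: Multiply both sides by m/(1-1): nm = 0 × m/(1-1)

Step 4 multiplies both sides by m/(1-1). However, 1-1 = 0, so this is multiplication by m/0, which is undefined. We cannot multiply by an undefined expression.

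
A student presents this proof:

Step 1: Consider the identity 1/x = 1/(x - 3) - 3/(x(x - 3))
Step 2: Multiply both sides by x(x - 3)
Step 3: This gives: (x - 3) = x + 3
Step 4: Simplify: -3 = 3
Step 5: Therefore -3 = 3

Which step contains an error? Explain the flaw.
Step 3: This gives: (x - 3) = x + 3

Step 3 makes a sign error when clearing denominators. Multiplying -3/(x(x - 3)) by x(x - 3) gives -3, not +3. The correct result is (x - 3) = x - 3, which is trivially true, not (x - 3) = x + 3. (Step 1 is a valid identity: 1/(x - 3) - 3/(x(x - 3)) = (x - 3)/(x(x - 3)) = 1/x.)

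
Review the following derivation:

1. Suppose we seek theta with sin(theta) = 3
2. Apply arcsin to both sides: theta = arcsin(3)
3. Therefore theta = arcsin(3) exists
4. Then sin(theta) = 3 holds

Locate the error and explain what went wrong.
Step 2: Apply arcsin to both sides: theta = arcsin(3)

Step 2 applies arcsin to 3. However, arcsin(x) is only defined for x in [-1, 1] because sin(theta) can only produce values in that range. Since |3| > 1, arcsin(3) is undefined. There is no angle whose sine equals 3.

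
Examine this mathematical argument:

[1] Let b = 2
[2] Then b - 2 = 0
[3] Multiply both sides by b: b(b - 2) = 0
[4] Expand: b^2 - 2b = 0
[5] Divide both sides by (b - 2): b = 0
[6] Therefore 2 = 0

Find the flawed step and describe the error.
Step 5: Divide both sides by (b - 2): b = 0

Step 5 divides both sides by (b - 2). However, since b = 2, we have (b - 2) = 0. Division by zero is undefined, making this step invalid.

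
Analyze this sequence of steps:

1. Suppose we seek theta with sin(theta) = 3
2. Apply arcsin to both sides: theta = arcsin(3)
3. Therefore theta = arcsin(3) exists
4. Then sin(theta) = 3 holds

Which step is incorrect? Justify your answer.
Step 2: Apply arcsin to both sides: theta = arcsin(3)

Step 2 applies arcsin to 3. However, arcsin(x) is only defined for x in [-1, 1] because sin(theta) can only produce values in that range. Since |3| > 1, arcsin(3) is undefined. There is no angle whose sine equals 3.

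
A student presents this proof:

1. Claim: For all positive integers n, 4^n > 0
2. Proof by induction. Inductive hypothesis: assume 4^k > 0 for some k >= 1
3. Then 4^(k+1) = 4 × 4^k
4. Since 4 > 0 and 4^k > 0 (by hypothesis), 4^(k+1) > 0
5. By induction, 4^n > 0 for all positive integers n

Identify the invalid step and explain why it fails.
Step 5: By induction, 4^n > 0 for all positive integers n

Step 5 concludes the proof by induction, but no base case was ever established. A valid induction proof requires: (1) a base case proving 4^1 > 0, and (2) an inductive step showing IF 4^k > 0 THEN 4^(k+1) > 0. Steps 2-4 correctly establish the inductive step, but without the base case the conclusion in step 5 does not follow.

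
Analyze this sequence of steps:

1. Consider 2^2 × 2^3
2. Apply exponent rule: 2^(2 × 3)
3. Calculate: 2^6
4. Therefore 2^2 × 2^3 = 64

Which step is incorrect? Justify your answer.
Step 2: Apply exponent rule: 2^(2 × 3)

Step 2 incorrectly states that a^b × a^c = a^(b×c). The correct rule is a^b × a^c = a^(b+c). The actual value is 2^2 × 2^3 = 2^5 = 32, not 2^6 = 64.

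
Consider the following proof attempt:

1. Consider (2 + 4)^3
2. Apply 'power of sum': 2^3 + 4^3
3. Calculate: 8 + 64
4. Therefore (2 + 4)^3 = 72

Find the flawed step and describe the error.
Step 2: Apply 'power of sum': 2^3 + 4^3

Step 2 incorrectly applies a non-existent rule '(a+b)^n = a^n + b^n'. This is false in general. The correct expansion uses the binomial theorem. The actual value is (2 + 4)^3 = 6^3 = 216, not 72.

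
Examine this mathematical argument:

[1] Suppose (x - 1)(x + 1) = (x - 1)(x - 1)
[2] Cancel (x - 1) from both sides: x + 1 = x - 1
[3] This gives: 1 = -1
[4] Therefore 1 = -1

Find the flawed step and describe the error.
Step 2: Cancel (x - 1) from both sides: x + 1 = x - 1

Step 2 cancels (x - 1) from both sides. This is only valid if (x - 1) ≠ 0, i.e., x ≠ 1. When x = 1, both sides equal zero regardless of the other factors. The correct approach requires considering x = 1 as a separate case.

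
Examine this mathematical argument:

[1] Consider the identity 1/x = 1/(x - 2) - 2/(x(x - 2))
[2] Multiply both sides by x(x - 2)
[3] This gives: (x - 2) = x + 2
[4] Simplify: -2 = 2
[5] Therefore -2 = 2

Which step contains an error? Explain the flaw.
Step 3: This gives: (x - 2) = x + 2

Step 3 makes a sign error when clearing denominators. Multiplying -2/(x(x - 2)) by x(x - 2) gives -2, not +2. The correct result is (x - 2) = x - 2, which is trivially true, not (x - 2) = x + 2. (Step 1 is a valid identity: 1/(x - 2) - 2/(x(x - 2)) = (x - 2)/(x(x - 2)) = 1/x.)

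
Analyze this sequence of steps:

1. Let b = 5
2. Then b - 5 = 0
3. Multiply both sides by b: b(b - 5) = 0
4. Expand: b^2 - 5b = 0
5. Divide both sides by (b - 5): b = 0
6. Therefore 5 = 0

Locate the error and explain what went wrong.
Step 5: Divide both sides by (b - 5): b = 0

Step 5 divides both sides by (b - 5). However, since b = 5, we have (b - 5) = 0. Division by zero is undefined, making this step invalid.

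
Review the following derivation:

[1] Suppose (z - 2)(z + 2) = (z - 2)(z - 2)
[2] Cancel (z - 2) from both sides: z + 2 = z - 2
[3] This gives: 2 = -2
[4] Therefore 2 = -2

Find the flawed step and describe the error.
Step 2: Cancel (z - 2) from both sides: z + 2 = z - 2

Step 2 cancels (z - 2) from both sides. This is only valid if (z - 2) ≠ 0, i.e., z ≠ 2. When z = 2, both sides equal zero regardless of the other factors. The correct approach requires considering z = 2 as a separate case.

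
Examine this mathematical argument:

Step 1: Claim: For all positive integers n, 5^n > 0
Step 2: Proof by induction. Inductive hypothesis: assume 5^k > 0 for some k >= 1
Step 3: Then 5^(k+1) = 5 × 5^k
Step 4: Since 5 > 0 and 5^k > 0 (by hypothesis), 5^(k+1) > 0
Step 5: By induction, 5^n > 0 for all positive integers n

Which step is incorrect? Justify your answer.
Step 5: By induction, 5^n > 0 for all positive integers n

Step 5 concludes the proof by induction, but no base case was ever established. A valid induction proof requires: (1) a base case proving 5^1 > 0, and (2) an inductive step showing IF 5^k > 0 THEN 5^(k+1) > 0. Steps 2-4 correctly establish the inductive step, but without the base case the conclusion in step 5 does not follow.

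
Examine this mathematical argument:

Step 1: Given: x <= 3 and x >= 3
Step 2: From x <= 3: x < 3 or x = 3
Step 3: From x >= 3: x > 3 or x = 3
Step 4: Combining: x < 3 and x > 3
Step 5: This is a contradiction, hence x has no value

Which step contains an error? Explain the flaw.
Step 4: Combining: x < 3 and x > 3

Step 4 incorrectly combines the conditions. From x <= 3 and x >= 3, the intersection is x = 3. The error treats the 'or' cases as 'and' requirements. The correct conclusion is that x = 3 is the unique solution, not that no solution exists.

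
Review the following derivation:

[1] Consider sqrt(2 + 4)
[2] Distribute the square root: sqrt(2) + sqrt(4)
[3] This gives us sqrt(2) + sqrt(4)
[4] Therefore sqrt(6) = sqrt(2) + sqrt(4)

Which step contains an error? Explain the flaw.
Step 2: Distribute the square root: sqrt(2) + sqrt(4)

Step 2 incorrectly 'distributes' the square root over addition. The square root function does not distribute: sqrt(a + b) ≠ sqrt(a) + sqrt(b). In fact, sqrt(2 + 4) = sqrt(6) ≈ 2.4495, while sqrt(2) + sqrt(4) ≈ 3.4142.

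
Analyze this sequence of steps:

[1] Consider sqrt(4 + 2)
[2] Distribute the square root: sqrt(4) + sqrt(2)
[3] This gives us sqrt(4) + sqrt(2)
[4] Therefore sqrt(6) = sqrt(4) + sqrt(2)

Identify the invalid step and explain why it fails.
Step 2: Distribute the square root: sqrt(4) + sqrt(2)

Step 2 incorrectly 'distributes' the square root over addition. The square root function does not distribute: sqrt(a + b) ≠ sqrt(a) + sqrt(b). In fact, sqrt(4 + 2) = sqrt(6) ≈ 2.4495, while sqrt(4) + sqrt(2) ≈ 3.4142.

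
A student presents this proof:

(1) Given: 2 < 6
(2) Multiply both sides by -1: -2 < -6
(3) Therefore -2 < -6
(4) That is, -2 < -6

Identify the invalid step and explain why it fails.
Step 2: Multiply both sides by -1: -2 < -6

Step 2 multiplies both sides by -1 but fails to reverse the inequality sign. When multiplying (or dividing) an inequality by a negative number, the direction must be reversed. Since 2 < 6, we should get -2 > -6, i.e., -2 > -6.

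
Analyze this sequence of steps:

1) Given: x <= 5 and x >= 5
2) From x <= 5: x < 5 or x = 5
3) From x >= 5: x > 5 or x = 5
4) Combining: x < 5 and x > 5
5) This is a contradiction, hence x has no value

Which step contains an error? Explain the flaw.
Step 4: Combining: x < 5 and x > 5

Step 4 incorrectly combines the conditions. From x <= 5 and x >= 5, the intersection is x = 5. The error treats the 'or' cases as 'and' requirements. The correct conclusion is that x = 5 is the unique solution, not that no solution exists.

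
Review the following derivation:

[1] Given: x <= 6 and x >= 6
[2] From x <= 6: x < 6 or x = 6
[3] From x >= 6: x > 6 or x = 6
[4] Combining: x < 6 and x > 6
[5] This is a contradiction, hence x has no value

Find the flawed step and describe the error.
Step 4: Combining: x < 6 and x > 6

Step 4 incorrectly combines the conditions. From x <= 6 and x >= 6, the intersection is x = 6. The error treats the 'or' cases as 'and' requirements. The correct conclusion is that x = 6 is the unique solution, not that no solution exists.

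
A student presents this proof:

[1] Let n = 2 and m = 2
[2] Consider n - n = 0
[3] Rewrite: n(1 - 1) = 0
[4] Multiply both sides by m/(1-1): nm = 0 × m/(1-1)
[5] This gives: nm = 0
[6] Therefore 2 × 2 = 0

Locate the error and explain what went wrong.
Step 4: Multiply both sides by m/(1-1): nm = 0 × m/(1-1)

Step 4 multiplies both sides by m/(1-1). However, 1-1 = 0, so this is multiplication by m/0, which is undefined. We cannot multiply by an undefined expression.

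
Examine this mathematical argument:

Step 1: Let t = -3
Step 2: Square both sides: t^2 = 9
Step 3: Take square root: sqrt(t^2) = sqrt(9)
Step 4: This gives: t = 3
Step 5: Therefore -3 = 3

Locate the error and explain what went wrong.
Step 4: This gives: t = 3

Step 4 incorrectly states that sqrt(t^2) = t. The correct identity is sqrt(t^2) = |t|. Since t = -3 < 0, we have sqrt(t^2) = |-3| = 3, not t = -3.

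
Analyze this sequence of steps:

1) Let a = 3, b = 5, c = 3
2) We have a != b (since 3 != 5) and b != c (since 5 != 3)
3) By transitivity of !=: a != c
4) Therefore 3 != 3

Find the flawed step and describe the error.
Step 3: By transitivity of !=: a != c

Step 3 incorrectly applies transitivity to the '!=' relation. Transitivity states: if a R b and b R c, then a R c. However, '!=' is not transitive. Counterexample: 3 != 5 and 5 != 3, but 3 = 3 (both equal 3). Transitivity holds for relations like <, <=, =, but not for !=.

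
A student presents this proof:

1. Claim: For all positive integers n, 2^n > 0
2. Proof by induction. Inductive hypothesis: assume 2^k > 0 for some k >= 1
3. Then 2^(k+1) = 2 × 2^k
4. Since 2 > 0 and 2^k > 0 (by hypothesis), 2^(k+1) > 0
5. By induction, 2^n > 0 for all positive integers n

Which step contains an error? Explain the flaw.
Step 5: By induction, 2^n > 0 for all positive integers n

Step 5 concludes the proof by induction, but no base case was ever established. A valid induction proof requires: (1) a base case proving 2^1 > 0, and (2) an inductive step showing IF 2^k > 0 THEN 2^(k+1) > 0. Steps 2-4 correctly establish the inductive step, but without the base case the conclusion in step 5 does not follow.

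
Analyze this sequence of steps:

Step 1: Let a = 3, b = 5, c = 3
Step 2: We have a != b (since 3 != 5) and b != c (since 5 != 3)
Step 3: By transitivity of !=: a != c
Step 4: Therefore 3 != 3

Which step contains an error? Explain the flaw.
Step 3: By transitivity of !=: a != c

Step 3 incorrectly applies transitivity to the '!=' relation. Transitivity states: if a R b and b R c, then a R c. However, '!=' is not transitive. Counterexample: 3 != 5 and 5 != 3, but 3 = 3 (both equal 3). Transitivity holds for relations like <, <=, =, but not for !=.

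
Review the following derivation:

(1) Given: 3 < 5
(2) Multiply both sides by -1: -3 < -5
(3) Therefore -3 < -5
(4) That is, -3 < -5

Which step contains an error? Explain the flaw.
Step 2: Multiply both sides by -1: -3 < -5

Step 2 multiplies both sides by -1 but fails to reverse the inequality sign. When multiplying (or dividing) an inequality by a negative number, the direction must be reversed. Since 3 < 5, we should get -3 > -5, i.e., -3 > -5.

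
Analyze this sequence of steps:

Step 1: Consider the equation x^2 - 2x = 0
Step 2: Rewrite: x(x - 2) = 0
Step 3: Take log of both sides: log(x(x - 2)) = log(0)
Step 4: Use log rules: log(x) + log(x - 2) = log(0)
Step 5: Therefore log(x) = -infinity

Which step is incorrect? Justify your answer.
Step 3: Take log of both sides: log(x(x - 2)) = log(0)

Step 3 takes the logarithm of both sides, resulting in log(0) on the right side. The logarithm is only defined for positive numbers; log(0) is undefined (approaches negative infinity). This operation is invalid.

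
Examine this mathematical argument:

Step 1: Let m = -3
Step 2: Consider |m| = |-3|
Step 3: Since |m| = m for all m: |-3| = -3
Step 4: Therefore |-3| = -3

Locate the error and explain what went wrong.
Step 3: Since |m| = m for all m: |-3| = -3

Step 3 incorrectly states that |m| = m for all m. The correct definition is |m| = m when m >= 0, and |m| = -m when m < 0. Since -3 < 0, we have |-3| = -(-3) = 3, not -3.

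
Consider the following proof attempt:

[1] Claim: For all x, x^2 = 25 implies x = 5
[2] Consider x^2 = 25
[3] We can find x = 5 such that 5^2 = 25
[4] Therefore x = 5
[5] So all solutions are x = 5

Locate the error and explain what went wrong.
Step 4: Therefore x = 5

Step 4 incorrectly concludes that x = 5 is the only solution. The proof shows that x = 5 is A solution (existence), but does not show it is the ONLY solution (uniqueness). In fact, x = -5 is also a solution since (-5)^2 = 25. Finding one solution doesn't prove there are no others.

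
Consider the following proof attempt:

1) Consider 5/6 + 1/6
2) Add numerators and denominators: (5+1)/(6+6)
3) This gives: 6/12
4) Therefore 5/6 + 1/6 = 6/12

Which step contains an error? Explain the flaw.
Step 2: Add numerators and denominators: (5+1)/(6+6)

Step 2 incorrectly adds fractions by separately adding numerators and denominators. This is wrong. The correct method requires a common denominator: 5/6 + 1/6 = (5×6 + 1×6)/(6×6) = 36/36 = 1. The method used gives 6/12, which is different.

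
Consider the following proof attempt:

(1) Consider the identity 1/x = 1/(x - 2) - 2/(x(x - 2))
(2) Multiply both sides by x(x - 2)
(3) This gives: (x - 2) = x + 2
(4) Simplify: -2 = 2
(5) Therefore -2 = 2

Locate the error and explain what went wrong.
Step 3: This gives: (x - 2) = x + 2

Step 3 makes a sign error when clearing denominators. Multiplying -2/(x(x - 2)) by x(x - 2) gives -2, not +2. The correct result is (x - 2) = x - 2, which is trivially true, not (x - 2) = x + 2. (Step 1 is a valid identity: 1/(x - 2) - 2/(x(x - 2)) = (x - 2)/(x(x - 2)) = 1/x.)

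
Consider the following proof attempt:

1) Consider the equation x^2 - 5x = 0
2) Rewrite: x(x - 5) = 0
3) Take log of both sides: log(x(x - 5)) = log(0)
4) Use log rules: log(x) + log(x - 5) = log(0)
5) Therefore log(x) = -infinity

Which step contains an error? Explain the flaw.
Step 3: Take log of both sides: log(x(x - 5)) = log(0)

Step 3 takes the logarithm of both sides, resulting in log(0) on the right side. The logarithm is only defined for positive numbers; log(0) is undefined (approaches negative infinity). This operation is invalid.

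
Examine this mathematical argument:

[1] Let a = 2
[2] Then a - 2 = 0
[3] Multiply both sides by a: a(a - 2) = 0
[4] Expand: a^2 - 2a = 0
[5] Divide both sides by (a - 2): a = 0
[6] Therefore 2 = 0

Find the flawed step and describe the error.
Step 5: Divide both sides by (a - 2): a = 0

Step 5 divides both sides by (a - 2). However, since a = 2, we have (a - 2) = 0. Division by zero is undefined, making this step invalid.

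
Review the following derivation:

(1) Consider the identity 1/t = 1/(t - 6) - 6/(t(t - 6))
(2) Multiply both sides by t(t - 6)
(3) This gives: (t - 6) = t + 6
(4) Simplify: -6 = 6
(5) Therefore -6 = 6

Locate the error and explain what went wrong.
Step 3: This gives: (t - 6) = t + 6

Step 3 makes a sign error when clearing denominators. Multiplying -6/(t(t - 6)) by t(t - 6) gives -6, not +6. The correct result is (t - 6) = t - 6, which is trivially true, not (t - 6) = t + 6. (Step 1 is a valid identity: 1/(t - 6) - 6/(t(t - 6)) = (t - 6)/(t(t - 6)) = 1/t.)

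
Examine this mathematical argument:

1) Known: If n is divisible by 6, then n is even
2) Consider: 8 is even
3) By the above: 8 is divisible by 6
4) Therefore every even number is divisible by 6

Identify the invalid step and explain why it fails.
Step 3: By the above: 8 is divisible by 6

Step 3 commits the fallacy of affirming the consequent. The known fact 'divisible by 6 → even' does NOT imply 'even → divisible by 6'. That would be the converse, which is false. For example, 8 is even but 8 ÷ 6 = 1.33, which is not an integer.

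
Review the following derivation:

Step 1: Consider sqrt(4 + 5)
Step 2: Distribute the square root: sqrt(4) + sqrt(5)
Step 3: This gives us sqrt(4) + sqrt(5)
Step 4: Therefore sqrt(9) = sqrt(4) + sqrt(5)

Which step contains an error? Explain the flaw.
Step 2: Distribute the square root: sqrt(4) + sqrt(5)

Step 2 incorrectly 'distributes' the square root over addition. The square root function does not distribute: sqrt(a + b) ≠ sqrt(a) + sqrt(b). In fact, sqrt(4 + 5) = sqrt(9) ≈ 3.0000, while sqrt(4) + sqrt(5) ≈ 4.2361.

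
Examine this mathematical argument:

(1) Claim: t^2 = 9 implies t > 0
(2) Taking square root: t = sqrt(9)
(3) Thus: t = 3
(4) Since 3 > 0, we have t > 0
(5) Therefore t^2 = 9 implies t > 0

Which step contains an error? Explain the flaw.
Step 2: Taking square root: t = sqrt(9)

Step 2 takes the square root and assumes the positive root only. The equation t^2 = 9 actually has two solutions: t = 3 and t = -3. The proof silently assumes t > 0 without justification, then uses this assumption to conclude t > 0, which is circular. The counterexample t = -3 shows the claim is false.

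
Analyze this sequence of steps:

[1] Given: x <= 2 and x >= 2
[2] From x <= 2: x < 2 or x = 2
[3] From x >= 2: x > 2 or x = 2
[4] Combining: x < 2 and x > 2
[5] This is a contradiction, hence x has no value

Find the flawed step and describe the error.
Step 4: Combining: x < 2 and x > 2

Step 4 incorrectly combines the conditions. From x <= 2 and x >= 2, the intersection is x = 2. The error treats the 'or' cases as 'and' requirements. The correct conclusion is that x = 2 is the unique solution, not that no solution exists.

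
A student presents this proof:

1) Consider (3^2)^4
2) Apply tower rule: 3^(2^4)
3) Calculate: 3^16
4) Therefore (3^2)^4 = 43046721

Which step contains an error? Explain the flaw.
Step 2: Apply tower rule: 3^(2^4)

Step 2 incorrectly states that (a^b)^c = a^(b^c). The correct rule is (a^b)^c = a^(b×c). The actual value is (3^2)^4 = 3^8 = 6561, not 3^16 = 43046721.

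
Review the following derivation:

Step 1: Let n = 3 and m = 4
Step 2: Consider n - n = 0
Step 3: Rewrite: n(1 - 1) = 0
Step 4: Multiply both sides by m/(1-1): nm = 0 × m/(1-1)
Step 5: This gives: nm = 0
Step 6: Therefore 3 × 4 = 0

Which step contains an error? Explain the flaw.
Step 4: Multiply both sides by m/(1-1): nm = 0 × m/(1-1)

Step 4 multiplies both sides by m/(1-1). However, 1-1 = 0, so this is multiplication by m/0, which is undefined. We cannot multiply by an undefined expression.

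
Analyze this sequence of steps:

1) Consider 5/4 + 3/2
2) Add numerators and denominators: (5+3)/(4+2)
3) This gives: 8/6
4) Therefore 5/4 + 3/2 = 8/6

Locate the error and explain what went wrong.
Step 2: Add numerators and denominators: (5+3)/(4+2)

Step 2 incorrectly adds fractions by separately adding numerators and denominators. This is wrong. The correct method requires a common denominator: 5/4 + 3/2 = (5×2 + 3×4)/(4×2) = 22/8 = 11/4. The method used gives 8/6, which is different.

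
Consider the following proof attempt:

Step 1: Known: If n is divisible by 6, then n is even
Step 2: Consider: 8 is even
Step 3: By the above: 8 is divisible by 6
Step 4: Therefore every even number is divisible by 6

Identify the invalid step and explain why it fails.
Step 3: By the above: 8 is divisible by 6

Step 3 commits the fallacy of affirming the consequent. The known fact 'divisible by 6 → even' does NOT imply 'even → divisible by 6'. That would be the converse, which is false. For example, 8 is even but 8 ÷ 6 = 1.33, which is not an integer.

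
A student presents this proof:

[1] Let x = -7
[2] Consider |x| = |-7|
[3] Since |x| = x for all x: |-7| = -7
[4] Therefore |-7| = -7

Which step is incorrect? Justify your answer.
Step 3: Since |x| = x for all x: |-7| = -7

Step 3 incorrectly states that |x| = x for all x. The correct definition is |x| = x when x >= 0, and |x| = -x when x < 0. Since -7 < 0, we have |-7| = -(-7) = 7, not -7.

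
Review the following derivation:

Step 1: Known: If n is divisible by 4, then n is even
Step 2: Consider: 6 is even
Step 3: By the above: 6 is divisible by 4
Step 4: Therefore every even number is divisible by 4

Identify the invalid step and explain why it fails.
Step 3: By the above: 6 is divisible by 4

Step 3 commits the fallacy of affirming the consequent. The known fact 'divisible by 4 → even' does NOT imply 'even → divisible by 4'. That would be the converse, which is false. For example, 6 is even but 6 ÷ 4 = 1.50, which is not an integer.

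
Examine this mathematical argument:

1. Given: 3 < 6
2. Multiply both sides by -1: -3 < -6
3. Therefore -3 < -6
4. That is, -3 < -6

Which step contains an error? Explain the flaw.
Step 2: Multiply both sides by -1: -3 < -6

Step 2 multiplies both sides by -1 but fails to reverse the inequality sign. When multiplying (or dividing) an inequality by a negative number, the direction must be reversed. Since 3 < 6, we should get -3 > -6, i.e., -3 > -6.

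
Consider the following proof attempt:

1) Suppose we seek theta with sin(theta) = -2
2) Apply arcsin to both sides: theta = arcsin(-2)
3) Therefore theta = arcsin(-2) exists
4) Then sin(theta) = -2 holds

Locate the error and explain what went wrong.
Step 2: Apply arcsin to both sides: theta = arcsin(-2)

Step 2 applies arcsin to -2. However, arcsin(x) is only defined for x in [-1, 1] because sin(theta) can only produce values in that range. Since |-2| > 1, arcsin(-2) is undefined. There is no angle whose sine equals -2.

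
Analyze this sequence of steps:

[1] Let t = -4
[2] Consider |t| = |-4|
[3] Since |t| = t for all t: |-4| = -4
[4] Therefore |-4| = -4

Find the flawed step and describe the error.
Step 3: Since |t| = t for all t: |-4| = -4

Step 3 incorrectly states that |t| = t for all t. The correct definition is |t| = t when t >= 0, and |t| = -t when t < 0. Since -4 < 0, we have |-4| = -(-4) = 4, not -4.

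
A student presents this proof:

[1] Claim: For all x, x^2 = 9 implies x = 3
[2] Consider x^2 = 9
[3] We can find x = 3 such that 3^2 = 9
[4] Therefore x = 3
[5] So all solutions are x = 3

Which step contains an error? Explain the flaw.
Step 4: Therefore x = 3

Step 4 incorrectly concludes that x = 3 is the only solution. The proof shows that x = 3 is A solution (existence), but does not show it is the ONLY solution (uniqueness). In fact, x = -3 is also a solution since (-3)^2 = 9. Finding one solution doesn't prove there are no others.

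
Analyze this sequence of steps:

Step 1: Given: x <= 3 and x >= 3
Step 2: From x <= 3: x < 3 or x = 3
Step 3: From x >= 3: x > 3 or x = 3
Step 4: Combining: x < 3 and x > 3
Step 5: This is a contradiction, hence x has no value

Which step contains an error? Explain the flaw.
Step 4: Combining: x < 3 and x > 3

Step 4 incorrectly combines the conditions. From x <= 3 and x >= 3, the intersection is x = 3. The error treats the 'or' cases as 'and' requirements. The correct conclusion is that x = 3 is the unique solution, not that no solution exists.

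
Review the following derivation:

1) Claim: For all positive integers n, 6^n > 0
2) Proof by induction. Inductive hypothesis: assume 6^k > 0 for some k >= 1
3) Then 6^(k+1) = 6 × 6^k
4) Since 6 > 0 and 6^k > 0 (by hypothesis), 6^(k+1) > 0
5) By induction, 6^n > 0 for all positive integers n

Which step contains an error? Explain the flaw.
Step 5: By induction, 6^n > 0 for all positive integers n

Step 5 concludes the proof by induction, but no base case was ever established. A valid induction proof requires: (1) a base case proving 6^1 > 0, and (2) an inductive step showing IF 6^k > 0 THEN 6^(k+1) > 0. Steps 2-4 correctly establish the inductive step, but without the base case the conclusion in step 5 does not follow.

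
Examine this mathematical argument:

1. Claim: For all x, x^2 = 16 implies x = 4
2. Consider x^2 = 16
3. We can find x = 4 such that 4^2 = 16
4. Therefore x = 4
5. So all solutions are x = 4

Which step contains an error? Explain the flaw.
Step 4: Therefore x = 4

Step 4 incorrectly concludes that x = 4 is the only solution. The proof shows that x = 4 is A solution (existence), but does not show it is the ONLY solution (uniqueness). In fact, x = -4 is also a solution since (-4)^2 = 16. Finding one solution doesn't prove there are no others.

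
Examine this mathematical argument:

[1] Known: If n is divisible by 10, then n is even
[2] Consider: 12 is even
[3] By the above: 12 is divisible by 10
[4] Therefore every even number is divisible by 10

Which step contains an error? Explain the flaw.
Step 3: By the above: 12 is divisible by 10

Step 3 commits the fallacy of affirming the consequent. The known fact 'divisible by 10 → even' does NOT imply 'even → divisible by 10'. That would be the converse, which is false. For example, 12 is even but 12 ÷ 10 = 1.20, which is not an integer.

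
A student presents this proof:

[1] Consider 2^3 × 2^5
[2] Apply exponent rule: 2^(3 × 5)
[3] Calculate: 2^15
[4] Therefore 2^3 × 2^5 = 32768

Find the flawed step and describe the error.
Step 2: Apply exponent rule: 2^(3 × 5)

Step 2 incorrectly states that a^b × a^c = a^(b×c). The correct rule is a^b × a^c = a^(b+c). The actual value is 2^3 × 2^5 = 2^8 = 256, not 2^15 = 32768.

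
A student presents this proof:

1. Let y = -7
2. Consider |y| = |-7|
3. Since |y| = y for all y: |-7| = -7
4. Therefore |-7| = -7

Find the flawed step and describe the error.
Step 3: Since |y| = y for all y: |-7| = -7

Step 3 incorrectly states that |y| = y for all y. The correct definition is |y| = y when y >= 0, and |y| = -y when y < 0. Since -7 < 0, we have |-7| = -(-7) = 7, not -7.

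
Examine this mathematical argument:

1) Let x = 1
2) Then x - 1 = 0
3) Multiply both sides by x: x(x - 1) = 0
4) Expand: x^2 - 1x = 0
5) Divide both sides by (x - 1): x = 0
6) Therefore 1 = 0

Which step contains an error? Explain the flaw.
Step 5: Divide both sides by (x - 1): x = 0

Step 5 divides both sides by (x - 1). However, since x = 1, we have (x - 1) = 0. Division by zero is undefined, making this step invalid.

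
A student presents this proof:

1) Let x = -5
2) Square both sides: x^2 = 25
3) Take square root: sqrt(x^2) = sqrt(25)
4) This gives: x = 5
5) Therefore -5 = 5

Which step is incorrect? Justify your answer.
Step 4: This gives: x = 5

Step 4 incorrectly states that sqrt(x^2) = x. The correct identity is sqrt(x^2) = |x|. Since x = -5 < 0, we have sqrt(x^2) = |-5| = 5, not x = -5.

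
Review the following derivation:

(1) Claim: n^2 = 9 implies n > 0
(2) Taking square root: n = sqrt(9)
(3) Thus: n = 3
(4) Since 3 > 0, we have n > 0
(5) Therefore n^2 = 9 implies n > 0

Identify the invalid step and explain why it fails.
Step 2: Taking square root: n = sqrt(9)

Step 2 takes the square root and assumes the positive root only. The equation n^2 = 9 actually has two solutions: n = 3 and n = -3. The proof silently assumes n > 0 without justification, then uses this assumption to conclude n > 0, which is circular. The counterexample n = -3 shows the claim is false.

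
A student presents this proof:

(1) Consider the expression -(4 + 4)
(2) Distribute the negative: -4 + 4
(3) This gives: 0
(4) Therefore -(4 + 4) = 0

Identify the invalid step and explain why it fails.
Step 2: Distribute the negative: -4 + 4

Step 2 incorrectly distributes the negative sign. The correct distribution is -(4 + 4) = -4 - 4 = -8. The negative must be applied to both terms, not just the first. The error treats -(4 + 4) as -4 + 4, which equals 0 instead of -8.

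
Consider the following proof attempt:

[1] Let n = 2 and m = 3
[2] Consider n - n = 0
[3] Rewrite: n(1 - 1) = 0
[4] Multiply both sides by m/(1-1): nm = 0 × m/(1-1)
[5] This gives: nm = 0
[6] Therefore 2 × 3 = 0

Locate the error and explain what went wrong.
Step 4: Multiply both sides by m/(1-1): nm = 0 × m/(1-1)

Step 4 multiplies both sides by m/(1-1). However, 1-1 = 0, so this is multiplication by m/0, which is undefined. We cannot multiply by an undefined expression.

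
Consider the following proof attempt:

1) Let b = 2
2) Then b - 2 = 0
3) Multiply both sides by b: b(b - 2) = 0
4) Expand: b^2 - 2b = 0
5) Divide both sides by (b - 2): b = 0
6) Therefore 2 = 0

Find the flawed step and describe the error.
Step 5: Divide both sides by (b - 2): b = 0

Step 5 divides both sides by (b - 2). However, since b = 2, we have (b - 2) = 0. Division by zero is undefined, making this step invalid.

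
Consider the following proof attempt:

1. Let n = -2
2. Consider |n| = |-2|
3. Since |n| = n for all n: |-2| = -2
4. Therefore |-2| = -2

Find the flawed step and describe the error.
Step 3: Since |n| = n for all n: |-2| = -2

Step 3 incorrectly states that |n| = n for all n. The correct definition is |n| = n when n >= 0, and |n| = -n when n < 0. Since -2 < 0, we have |-2| = -(-2) = 2, not -2.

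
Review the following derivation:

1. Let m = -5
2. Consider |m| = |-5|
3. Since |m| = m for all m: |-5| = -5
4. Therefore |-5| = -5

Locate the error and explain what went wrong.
Step 3: Since |m| = m for all m: |-5| = -5

Step 3 incorrectly states that |m| = m for all m. The correct definition is |m| = m when m >= 0, and |m| = -m when m < 0. Since -5 < 0, we have |-5| = -(-5) = 5, not -5.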